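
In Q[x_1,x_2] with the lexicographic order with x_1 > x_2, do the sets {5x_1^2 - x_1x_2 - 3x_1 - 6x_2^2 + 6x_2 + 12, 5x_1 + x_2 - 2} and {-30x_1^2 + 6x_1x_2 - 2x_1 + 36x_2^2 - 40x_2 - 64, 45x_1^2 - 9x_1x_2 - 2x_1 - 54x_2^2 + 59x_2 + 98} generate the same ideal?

For a fixed monomial order, each ideal has a unique reduced Gröbner basis; comparing bases decides equality.
Buchberger on the first generating set:
f_1 = 5x_1^2 - x_1x_2 - 3x_1 - 6x_2^2 + 6x_2 + 12, LT = x_1^2.
f_2 = 5x_1 + x_2 - 2, LT = x_1.

S(f_1,f_2): lcm = x_1^2. S = -2/5x_1x_2 - 1/5x_1 - 6/5x_2^2 + 6/5x_2 + 12/5.
  leading term x_1x_2: subtract (-2/25x_2)·f_2 from -2/5x_1x_2 - 1/5x_1 - 6/5x_2^2 + 6/5x_2 + 12/5 → -1/5x_1 - 28/25x_2^2 + 26/25x_2 + 12/5
  leading term x_1: subtract (-1/25)·f_2 from -1/5x_1 - 28/25x_2^2 + 26/25x_2 + 12/5 → -28/25x_2^2 + 27/25x_2 + 58/25
  leading term x_2^2: no divisor's leading term divides it; move -28/25x_2^2 to the remainder.
  leading term x_2: no divisor's leading term divides it; move 27/25x_2 to the remainder.
  leading term 1: no divisor's leading term divides it; move 58/25 to the remainder.
  remainder -28/25x_2^2 + 27/25x_2 + 58/25 ≠ 0; add g_3 = -28/25x_2^2 + 27/25x_2 + 58/25 to the basis.

The other S-polynomials (S(f_1,g_3), S(f_2,g_3)) all reduce to 0 modulo the current basis, so we have a Gröbner basis.
Inter-reduce: drop elements whose leading term is divisible by another's, tail-reduce, and make monic.
Reduced Gröbner basis: {x_1 + 1/5x_2 - 2/5, x_2^2 - 27/28x_2 - 29/14}.

Buchberger on the second generating set:
h_1 = -30x_1^2 + 6x_1x_2 - 2x_1 + 36x_2^2 - 40x_2 - 64, LT = x_1^2.
h_2 = 45x_1^2 - 9x_1x_2 - 2x_1 - 54x_2^2 + 59x_2 + 98, LT = x_1^2.

S(h_1,h_2): lcm = x_1^2. S = 1/9x_1 + 1/45x_2 - 2/45.
  leading term x_1: no divisor's leading term divides it; move 1/9x_1 to the remainder.
  leading term x_2: no divisor's leading term divides it; move 1/45x_2 to the remainder.
  leading term 1: no divisor's leading term divides it; move -2/45 to the remainder.
  remainder 1/9x_1 + 1/45x_2 - 2/45 ≠ 0; add k_3 = 1/9x_1 + 1/45x_2 - 2/45 to the basis.

S(h_1,k_3): lcm = x_1^2. S = -2/5x_1x_2 + 7/15x_1 - 6/5x_2^2 + 4/3x_2 + 32/15.
  leading term x_1x_2: subtract (-18/5x_2)·k_3 from -2/5x_1x_2 + 7/15x_1 - 6/5x_2^2 + 4/3x_2 + 32/15 → 7/15x_1 - 28/25x_2^2 + 88/75x_2 + 32/15
  leading term x_1: subtract (21/5)·k_3 from 7/15x_1 - 28/25x_2^2 + 88/75x_2 + 32/15 → -28/25x_2^2 + 27/25x_2 + 58/25
  leading term x_2^2: no divisor's leading term divides it; move -28/25x_2^2 to the remainder.
  leading term x_2: no divisor's leading term divides it; move 27/25x_2 to the remainder.
  leading term 1: no divisor's leading term divides it; move 58/25 to the remainder.
  remainder -28/25x_2^2 + 27/25x_2 + 58/25 ≠ 0; add k_4 = -28/25x_2^2 + 27/25x_2 + 58/25 to the basis.

The other S-polynomials (S(h_2,k_3), S(h_1,k_4), S(h_2,k_4), S(k_3,k_4)) all reduce to 0 modulo the current basis, so we have a Gröbner basis.
Inter-reduce: drop elements whose leading term is divisible by another's, tail-reduce, and make monic.
Reduced Gröbner basis: {x_1 + 1/5x_2 - 2/5, x_2^2 - 27/28x_2 - 29/14}.

These coincide, so the ideals are equal.

Yes, the ideals are equal.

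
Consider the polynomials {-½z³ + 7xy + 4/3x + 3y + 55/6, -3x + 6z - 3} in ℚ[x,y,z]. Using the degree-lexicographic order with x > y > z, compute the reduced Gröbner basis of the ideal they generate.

G = {z³ - 28yz + 8y - 16/3z - 47/3, x - 2z + 1}

This is the nonlinear analogue of row-reducing a linear system.

f_1 = -½z³ + 7xy + 4/3x + 3y + 55/6, LT = z³.
f_2 = -3x + 6z - 3, LT = x.

The S-polynomials (S(f_1,f_2)) all reduce to 0 modulo the current basis, so we have a Gröbner basis.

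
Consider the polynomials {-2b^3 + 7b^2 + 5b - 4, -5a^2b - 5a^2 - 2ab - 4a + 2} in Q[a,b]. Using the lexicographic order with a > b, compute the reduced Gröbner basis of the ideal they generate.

f_1 = -2b^3 + 7b^2 + 5b - 4, LT = b^3.
f_2 = -5a^2b - 5a^2 - 2ab - 4a + 2, LT = a^2b.

S(f_1,f_2): lcm = a^2b^3. S = -9/2a^2b^2 - 5/2a^2b + 2a^2 - 2/5ab^3 - 4/5ab^2 + 2/5b^2.
  leading term a^2b^2: subtract (9/10b)·f_2 from -9/2a^2b^2 - 5/2a^2b + 2a^2 - 2/5ab^3 - 4/5ab^2 + 2/5b^2 → 2a^2b + 2a^2 - 2/5ab^3 + ab^2 + 18/5ab + 2/5b^2 - 9/5b
  leading term a^2b: subtract (-2/5)·f_2 from 2a^2b + 2a^2 - 2/5ab^3 + ab^2 + 18/5ab + 2/5b^2 - 9/5b → -2/5ab^3 + ab^2 + 14/5ab - 8/5a + 2/5b^2 - 9/5b + 4/5
  leading term ab^3: subtract (1/5a)·f_1 from -2/5ab^3 + ab^2 + 14/5ab - 8/5a + 2/5b^2 - 9/5b + 4/5 → -2/5ab^2 + 9/5ab - 4/5a + 2/5b^2 - 9/5b + 4/5
  leading term ab^2: no divisor's leading term divides it; move -2/5ab^2 to the remainder.
  leading term ab: no divisor's leading term divides it; move 9/5ab to the remainder.
  leading term a: no divisor's leading term divides it; move -4/5a to the remainder.
  leading term b^2: no divisor's leading term divides it; move 2/5b^2 to the remainder.
  leading term b: no divisor's leading term divides it; move -9/5b to the remainder.
  leading term 1: no divisor's leading term divides it; move 4/5 to the remainder.
  remainder -2/5ab^2 + 9/5ab - 4/5a + 2/5b^2 - 9/5b + 4/5 ≠ 0; add g_3 = -2/5ab^2 + 9/5ab - 4/5a + 2/5b^2 - 9/5b + 4/5 to the basis.

S(f_1,g_3): lcm = ab^3. S = ab^2 - 9/2ab + 2a + b^3 - 9/2b^2 + 2b.
  leading term ab^2: subtract (-5/2)·g_3 from ab^2 - 9/2ab + 2a + b^3 - 9/2b^2 + 2b → b^3 - 7/2b^2 - 5/2b + 2
  leading term b^3: subtract (-1/2)·f_1 from b^3 - 7/2b^2 - 5/2b + 2 → 0
  remainder 0.

S(f_2,g_3): lcm = a^2b^2. S = 11/2a^2b - 2a^2 + 7/5ab^2 - 37/10ab + 2a - 2/5b.
  leading term a^2b: subtract (-11/10)·f_2 from 11/2a^2b - 2a^2 + 7/5ab^2 - 37/10ab + 2a - 2/5b → -15/2a^2 + 7/5ab^2 - 59/10ab - 12/5a - 2/5b + 11/5
  leading term a^2: no divisor's leading term divides it; move -15/2a^2 to the remainder.
  leading term ab^2: subtract (-7/2)·g_3 from 7/5ab^2 - 59/10ab - 12/5a - 2/5b + 11/5 → 2/5ab - 26/5a + 7/5b^2 - 67/10b + 5
  leading term ab: no divisor's leading term divides it; move 2/5ab to the remainder.
  leading term a: no divisor's leading term divides it; move -26/5a to the remainder.
  leading term b^2: no divisor's leading term divides it; move 7/5b^2 to the remainder.
  leading term b: no divisor's leading term divides it; move -67/10b to the remainder.
  leading term 1: no divisor's leading term divides it; move 5 to the remainder.
  remainder -15/2a^2 + 2/5ab - 26/5a + 7/5b^2 - 67/10b + 5 ≠ 0; add g_4 = -15/2a^2 + 2/5ab - 26/5a + 7/5b^2 - 67/10b + 5 to the basis.

S(f_1,g_4): leading monomials are coprime, so the S-polynomial reduces to 0 (Buchberger's first criterion).
S(f_2,g_4): lcm = a^2b. S = a^2 + 4/75ab^2 - 22/75ab + 4/5a + 14/75b^3 - 67/75b^2 + 2/3b - 2/5.
  leading term a^2: subtract (-2/15)·g_4 from a^2 + 4/75ab^2 - 22/75ab + 4/5a + 14/75b^3 - 67/75b^2 + 2/3b - 2/5 → 4/75ab^2 - 6/25ab + 8/75a + 14/75b^3 - 53/75b^2 - 17/75b + 4/15
  leading term ab^2: subtract (-2/15)·g_3 from 4/75ab^2 - 6/25ab + 8/75a + 14/75b^3 - 53/75b^2 - 17/75b + 4/15 → 14/75b^3 - 49/75b^2 - 7/15b + 28/75
  leading term b^3: subtract (-7/75)·f_1 from 14/75b^3 - 49/75b^2 - 7/15b + 28/75 → 0
  remainder 0.

S(g_3,g_4): lcm = a^2b^2. S = -9/2a^2b + 2a^2 + 4/75ab^3 - 127/75ab^2 + 9/2ab - 2a + 14/75b^4 - 67/75b^3 + 2/3b^2.
  leading term a^2b: subtract (9/10)·f_2 from -9/2a^2b + 2a^2 + 4/75ab^3 - 127/75ab^2 + 9/2ab - 2a + 14/75b^4 - 67/75b^3 + 2/3b^2 → 13/2a^2 + 4/75ab^3 - 127/75ab^2 + 63/10ab + 8/5a + 14/75b^4 - 67/75b^3 + 2/3b^2 - 9/5
  leading term a^2: subtract (-13/15)·g_4 from 13/2a^2 + 4/75ab^3 - 127/75ab^2 + 63/10ab + 8/5a + 14/75b^4 - 67/75b^3 + 2/3b^2 - 9/5 → 4/75ab^3 - 127/75ab^2 + 997/150ab - 218/75a + 14/75b^4 - 67/75b^3 + 47/25b^2 - 871/150b + 38/15
  leading term ab^3: subtract (-2/75a)·f_1 from 4/75ab^3 - 127/75ab^2 + 997/150ab - 218/75a + 14/75b^4 - 67/75b^3 + 47/25b^2 - 871/150b + 38/15 → -113/75ab^2 + 339/50ab - 226/75a + 14/75b^4 - 67/75b^3 + 47/25b^2 - 871/150b + 38/15
  leading term ab^2: subtract (113/30)·g_3 from -113/75ab^2 + 339/50ab - 226/75a + 14/75b^4 - 67/75b^3 + 47/25b^2 - 871/150b + 38/15 → 14/75b^4 - 67/75b^3 + 28/75b^2 + 73/75b - 12/25
  leading term b^4: subtract (-7/75b)·f_1 from 14/75b^4 - 67/75b^3 + 28/75b^2 + 73/75b - 12/25 → -6/25b^3 + 21/25b^2 + 3/5b - 12/25
  leading term b^3: subtract (3/25)·f_1 from -6/25b^3 + 21/25b^2 + 3/5b - 12/25 → 0
  remainder 0.

Every S-polynomial of the final basis reduces to 0, so we have a Gröbner basis.
Inter-reduce: drop elements whose leading term is divisible by another's, tail-reduce, and make monic.

G = {a^2 - 4/75ab + 52/75a - 14/75b^2 + 67/75b - 2/3, ab^2 - 9/2ab + 2a - b^2 + 9/2b - 2, b^3 - 7/2b^2 - 5/2b + 2}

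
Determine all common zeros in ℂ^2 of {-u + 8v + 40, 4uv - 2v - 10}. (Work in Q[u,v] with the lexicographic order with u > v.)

{(0, -5), (81/2, 1/16)}

Compute a lex Gröbner basis by Buchberger's algorithm.
f_1 = -u + 8v + 40, LT = u.
f_2 = 4uv - 2v - 10, LT = uv.

S(f_1,f_2): lcm = uv. S = -8v^{2} - \tfrac{79}{2}v + \tfrac{5}{2}.
  reduce S modulo (f_1, f_2):
  remainder -8v^{2} - \tfrac{79}{2}v + \tfrac{5}{2} ≠ 0; add h_3 = -8v^{2} - \tfrac{79}{2}v + \tfrac{5}{2} to the basis.

The other S-polynomials (S(f_1,h_3), S(f_2,h_3)) all reduce to 0 modulo the current basis, so we have a Gröbner basis.
Inter-reduce: drop elements whose leading term is divisible by another's, tail-reduce, and make monic.
Reduced Gröbner basis: {u - 8v - 40, v^{2} + \tfrac{79}{16}v - \tfrac{5}{16}}.

Elimination: the polynomial v^{2} + \tfrac{79}{16}v - \tfrac{5}{16} lies in the elimination ideal for v, so v ∈ {-5, 1/16}. For each such v, the remaining basis elements (now univariate) give the rest of the solution.
  v = -5: the earlier basis element becomes u = 0, giving u = 0 — point (0, -5).
  v = 1/16: the earlier basis element becomes u - \tfrac{81}{2} = 0, giving u = 81/2 — point (81/2, 1/16).
This is the nonlinear analogue of row-reducing a linear system.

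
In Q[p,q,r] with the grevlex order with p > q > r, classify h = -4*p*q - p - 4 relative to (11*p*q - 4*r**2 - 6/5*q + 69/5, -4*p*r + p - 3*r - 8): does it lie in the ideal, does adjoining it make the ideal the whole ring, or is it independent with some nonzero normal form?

First compute the reduced Gröbner basis of I by Buchberger's algorithm.
f_1 = 11*p*q - 4*r**2 - 6/5*q + 69/5, LT = p*q.
f_2 = -4*p*r + p - 3*r - 8, LT = p*r.

S(f_1,f_2): lcm = p*q*r. S = -4/11*r**3 + 1/4*p*q - 189/220*q*r - 2*q + 69/55*r.
  leading term r**3: no divisor's leading term divides it; move -4/11*r**3 to the remainder.
  leading term p*q: subtract (1/44)·f_1 from 1/4*p*q - 189/220*q*r - 2*q + 69/55*r → -189/220*q*r + 1/11*r**2 - 217/110*q + 69/55*r - 69/220
  leading term q*r: no divisor's leading term divides it; move -189/220*q*r to the remainder.
  leading term r**2: no divisor's leading term divides it; move 1/11*r**2 to the remainder.
  leading term q: no divisor's leading term divides it; move -217/110*q to the remainder.
  leading term r: no divisor's leading term divides it; move 69/55*r to the remainder.
  leading term 1: no divisor's leading term divides it; move -69/220 to the remainder.
  remainder -4/11*r**3 - 189/220*q*r + 1/11*r**2 - 217/110*q + 69/55*r - 69/220 ≠ 0; add k_3 = -4/11*r**3 - 189/220*q*r + 1/11*r**2 - 217/110*q + 69/55*r - 69/220 to the basis.

The other S-polynomials (S(f_1,k_3), S(f_2,k_3)) all reduce to 0 modulo the current basis, so we have a Gröbner basis.
Inter-reduce: drop elements whose leading term is divisible by another's, tail-reduce, and make monic.
Reduced Gröbner basis: {r**3 + 189/80*q*r - 1/4*r**2 + 217/40*q - 69/20*r + 69/80, p*q - 4/11*r**2 - 6/55*q + 69/55, p*r - 1/4*p + 3/4*r + 2}.
Label its elements g_1 = r**3 + 189/80*q*r - 1/4*r**2 + 217/40*q - 69/20*r + 69/80, g_2 = p*q - 4/11*r**2 - 6/55*q + 69/55, g_3 = p*r - 1/4*p + 3/4*r + 2.

Reduce h = -4*p*q - p - 4 modulo G:
  leading term p*q: subtract (-4)·g_2 from -4*p*q - p - 4 → -16/11*r**2 - p - 24/55*q + 56/55
  leading term r**2: no divisor's leading term divides it; move -16/11*r**2 to the remainder.
  leading term p: no divisor's leading term divides it; move -p to the remainder.
  leading term q: no divisor's leading term divides it; move -24/55*q to the remainder.
  leading term 1: no divisor's leading term divides it; move 56/55 to the remainder.
  normal form = -16/11*r**2 - p - 24/55*q + 56/55.
The normal form is nonzero, so h ∉ I. Since h minus its normal form lies in I, I + (h) = I + (n) where n = -16/11*r**2 - p - 24/55*q + 56/55; decide whether this ideal is the whole ring.
Run Buchberger on G together with n (pairs among the g_i already reduce to 0 since G is a Gröbner basis):
g_1 = r**3 + 189/80*q*r - 1/4*r**2 + 217/40*q - 69/20*r + 69/80, LT = r**3.
g_2 = p*q - 4/11*r**2 - 6/55*q + 69/55, LT = p*q.
g_3 = p*r - 1/4*p + 3/4*r + 2, LT = p*r.
n = -16/11*r**2 - p - 24/55*q + 56/55, LT = r**2.

S(g_1,n): lcm = r**3. S = -11/16*p*r + 33/16*q*r - 1/4*r**2 + 217/40*q - 11/4*r + 69/80.
  leading term p*r: subtract (-11/16)·g_3 from -11/16*p*r + 33/16*q*r - 1/4*r**2 + 217/40*q - 11/4*r + 69/80 → 33/16*q*r - 1/4*r**2 - 11/64*p + 217/40*q - 143/64*r + 179/80
  leading term q*r: no divisor's leading term divides it; move 33/16*q*r to the remainder.
  leading term r**2: subtract (11/64)·n from -1/4*r**2 - 11/64*p + 217/40*q - 143/64*r + 179/80 → 11/2*q - 143/64*r + 33/16
  leading term q: no divisor's leading term divides it; move 11/2*q to the remainder.
  leading term r: no divisor's leading term divides it; move -143/64*r to the remainder.
  leading term 1: no divisor's leading term divides it; move 33/16 to the remainder.
  remainder 33/16*q*r + 11/2*q - 143/64*r + 33/16 ≠ 0; add m_5 = 33/16*q*r + 11/2*q - 143/64*r + 33/16 to the basis.

S(g_3,n): lcm = p*r**2. S = -11/16*p**2 - 3/10*p*q - 1/4*p*r + 3/4*r**2 + 7/10*p + 2*r.
  leading term p**2: no divisor's leading term divides it; move -11/16*p**2 to the remainder.
  leading term p*q: subtract (-3/10)·g_2 from -3/10*p*q - 1/4*p*r + 3/4*r**2 + 7/10*p + 2*r → -1/4*p*r + 141/220*r**2 + 7/10*p - 9/275*q + 2*r + 207/550
  leading term p*r: subtract (-1/4)·g_3 from -1/4*p*r + 141/220*r**2 + 7/10*p - 9/275*q + 2*r + 207/550 → 141/220*r**2 + 51/80*p - 9/275*q + 35/16*r + 241/275
  leading term r**2: subtract (-141/320)·n from 141/220*r**2 + 51/80*p - 9/275*q + 35/16*r + 241/275 → 63/320*p - 9/40*q + 35/16*r + 53/40
  leading term p: no divisor's leading term divides it; move 63/320*p to the remainder.
  leading term q: no divisor's leading term divides it; move -9/40*q to the remainder.
  leading term r: no divisor's leading term divides it; move 35/16*r to the remainder.
  leading term 1: no divisor's leading term divides it; move 53/40 to the remainder.
  remainder -11/16*p**2 + 63/320*p - 9/40*q + 35/16*r + 53/40 ≠ 0; add m_6 = -11/16*p**2 + 63/320*p - 9/40*q + 35/16*r + 53/40 to the basis.

S(n,m_5): lcm = q*r**2. S = 11/16*p*q + 3/10*q**2 - 8/3*q*r + 13/12*r**2 - 7/10*q - r.
  leading term p*q: subtract (11/16)·g_2 from 11/16*p*q + 3/10*q**2 - 8/3*q*r + 13/12*r**2 - 7/10*q - r → 3/10*q**2 - 8/3*q*r + 4/3*r**2 - 5/8*q - r - 69/80
  leading term q**2: no divisor's leading term divides it; move 3/10*q**2 to the remainder.
  leading term q*r: subtract (-128/99)·m_5 from -8/3*q*r + 4/3*r**2 - 5/8*q - r - 69/80 → 4/3*r**2 + 467/72*q - 35/9*r + 433/240
  leading term r**2: subtract (-11/12)·n from 4/3*r**2 + 467/72*q - 35/9*r + 433/240 → -11/12*p + 2191/360*q - 35/9*r + 219/80
  leading term p: no divisor's leading term divides it; move -11/12*p to the remainder.
  leading term q: no divisor's leading term divides it; move 2191/360*q to the remainder.
  leading term r: no divisor's leading term divides it; move -35/9*r to the remainder.
  leading term 1: no divisor's leading term divides it; move 219/80 to the remainder.
  remainder 3/10*q**2 - 11/12*p + 2191/360*q - 35/9*r + 219/80 ≠ 0; add m_7 = 3/10*q**2 - 11/12*p + 2191/360*q - 35/9*r + 219/80 to the basis.

The other S-polynomials (S(g_1,g_2), S(g_1,g_3), S(g_2,g_3), S(g_2,n), S(g_1,m_5), S(g_2,m_5), S(g_3,m_5), S(g_1,m_6), S(g_2,m_6), S(g_3,m_6), S(n,m_6), S(m_5,m_6), S(g_1,m_7), S(g_2,m_7), S(g_3,m_7), S(n,m_7), S(m_5,m_7), S(m_6,m_7)) all reduce to 0 modulo the current basis, so we have a Gröbner basis.
Inter-reduce: drop elements whose leading term is divisible by another's, tail-reduce, and make monic.
Reduced Gröbner basis: {p**2 - 63/220*p + 18/55*q - 35/11*r - 106/55, p*q + 1/4*p + 1, q**2 - 55/18*p + 2191/108*q - 350/27*r + 73/8, p*r - 1/4*p + 3/4*r + 2, q*r + 8/3*q - 13/12*r + 1, r**2 + 11/16*p + 3/10*q - 7/10}.
The reduced Gröbner basis of I + (h) is {p**2 - 63/220*p + 18/55*q - 35/11*r - 106/55, p*q + 1/4*p + 1, q**2 - 55/18*p + 2191/108*q - 350/27*r + 73/8, p*r - 1/4*p + 3/4*r + 2, q*r + 8/3*q - 13/12*r + 1, r**2 + 11/16*p + 3/10*q - 7/10} ≠ {1}, a proper ideal, so the enlarged system stays consistent: h is independent of I, with normal form -16/11*r**2 - p - 24/55*q + 56/55.

The remainder on division by a Gröbner basis is unique — it is the normal form.

-4*p*q - p - 4 is independent of I; its normal form modulo I is -16/11*r**2 - p - 24/55*q + 56/55.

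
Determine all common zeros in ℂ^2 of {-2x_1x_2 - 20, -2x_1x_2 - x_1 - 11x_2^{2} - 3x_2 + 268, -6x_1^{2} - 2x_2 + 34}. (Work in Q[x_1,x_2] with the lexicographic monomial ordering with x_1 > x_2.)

Compute a lex Gröbner basis by Buchberger's algorithm.
f_1 = -2x_1x_2 - 20, LT = x_1x_2.
f_2 = -2x_1x_2 - x_1 - 11x_2^{2} - 3x_2 + 268, LT = x_1x_2.
f_3 = -6x_1^{2} - 2x_2 + 34, LT = x_1^{2}.

S(f_1,f_2): lcm = x_1x_2. S = -\tfrac{1}{2}x_1 - \tfrac{11}{2}x_2^{2} - \tfrac{3}{2}x_2 + 144.
  leading term x_1: no divisor's leading term divides it; move -\tfrac{1}{2}x_1 to the remainder.
  leading term x_2^{2}: no divisor's leading term divides it; move -\tfrac{11}{2}x_2^{2} to the remainder.
  leading term x_2: no divisor's leading term divides it; move -\tfrac{3}{2}x_2 to the remainder.
  leading term 1: no divisor's leading term divides it; move 144 to the remainder.
  remainder -\tfrac{1}{2}x_1 - \tfrac{11}{2}x_2^{2} - \tfrac{3}{2}x_2 + 144 ≠ 0; add h_4 = -\tfrac{1}{2}x_1 - \tfrac{11}{2}x_2^{2} - \tfrac{3}{2}x_2 + 144 to the basis.

S(f_1,f_3): lcm = x_1^{2}x_2. S = 10x_1 - \tfrac{1}{3}x_2^{2} + \tfrac{17}{3}x_2.
  leading term x_1: subtract (-20)·h_4 from 10x_1 - \tfrac{1}{3}x_2^{2} + \tfrac{17}{3}x_2 → -\tfrac{331}{3}x_2^{2} - \tfrac{73}{3}x_2 + 2880
  leading term x_2^{2}: no divisor's leading term divides it; move -\tfrac{331}{3}x_2^{2} to the remainder.
  leading term x_2: no divisor's leading term divides it; move -\tfrac{73}{3}x_2 to the remainder.
  leading term 1: no divisor's leading term divides it; move 2880 to the remainder.
  remainder -\tfrac{331}{3}x_2^{2} - \tfrac{73}{3}x_2 + 2880 ≠ 0; add h_5 = -\tfrac{331}{3}x_2^{2} - \tfrac{73}{3}x_2 + 2880 to the basis.

S(f_2,f_3): lcm = x_1^{2}x_2. S = \tfrac{1}{2}x_1^{2} + \tfrac{11}{2}x_1x_2^{2} + \tfrac{3}{2}x_1x_2 - 134x_1 - \tfrac{1}{3}x_2^{2} + \tfrac{17}{3}x_2.
  leading term x_1^{2}: subtract (-\tfrac{1}{12})·f_3 from \tfrac{1}{2}x_1^{2} + \tfrac{11}{2}x_1x_2^{2} + \tfrac{3}{2}x_1x_2 - 134x_1 - \tfrac{1}{3}x_2^{2} + \tfrac{17}{3}x_2 → \tfrac{11}{2}x_1x_2^{2} + \tfrac{3}{2}x_1x_2 - 134x_1 - \tfrac{1}{3}x_2^{2} + \tfrac{11}{2}x_2 + \tfrac{17}{6}
  leading term x_1x_2^{2}: subtract (-\tfrac{11}{4}x_2)·f_1 from \tfrac{11}{2}x_1x_2^{2} + \tfrac{3}{2}x_1x_2 - 134x_1 - \tfrac{1}{3}x_2^{2} + \tfrac{11}{2}x_2 + \tfrac{17}{6} → \tfrac{3}{2}x_1x_2 - 134x_1 - \tfrac{1}{3}x_2^{2} - \tfrac{99}{2}x_2 + \tfrac{17}{6}
  leading term x_1x_2: subtract (-\tfrac{3}{4})·f_1 from \tfrac{3}{2}x_1x_2 - 134x_1 - \tfrac{1}{3}x_2^{2} - \tfrac{99}{2}x_2 + \tfrac{17}{6} → -134x_1 - \tfrac{1}{3}x_2^{2} - \tfrac{99}{2}x_2 - \tfrac{73}{6}
  leading term x_1: subtract (268)·h_4 from -134x_1 - \tfrac{1}{3}x_2^{2} - \tfrac{99}{2}x_2 - \tfrac{73}{6} → \tfrac{4421}{3}x_2^{2} + \tfrac{705}{2}x_2 - \tfrac{231625}{6}
  leading term x_2^{2}: subtract (-\tfrac{4421}{331})·h_5 from \tfrac{4421}{3}x_2^{2} + \tfrac{705}{2}x_2 - \tfrac{231625}{6} → \tfrac{54599}{1986}x_2 - \tfrac{272995}{1986}
  leading term x_2: no divisor's leading term divides it; move \tfrac{54599}{1986}x_2 to the remainder.
  leading term 1: no divisor's leading term divides it; move -\tfrac{272995}{1986} to the remainder.
  remainder \tfrac{54599}{1986}x_2 - \tfrac{272995}{1986} ≠ 0; add h_6 = \tfrac{54599}{1986}x_2 - \tfrac{272995}{1986} to the basis.

The other S-polynomials (S(f_1,h_4), S(f_2,h_4), S(f_3,h_4), S(f_1,h_5), S(f_2,h_5), S(f_3,h_5), S(h_4,h_5), S(f_1,h_6), S(f_2,h_6), S(f_3,h_6), S(h_4,h_6), S(h_5,h_6)) all reduce to 0 modulo the current basis, so we have a Gröbner basis.
Inter-reduce: drop elements whose leading term is divisible by another's, tail-reduce, and make monic.
Reduced Gröbner basis: {x_1 + 2, x_2 - 5}.

A lex Gröbner basis eliminates variables successively. Here x_2 - 5 depends only on x_2, with roots {5}; lifting each root through the earlier basis elements recovers the full solutions.
  x_2 = 5: the earlier basis element becomes x_1 + 2 = 0, giving x_1 = -2 — point (-2, 5).

{(-2, 5)}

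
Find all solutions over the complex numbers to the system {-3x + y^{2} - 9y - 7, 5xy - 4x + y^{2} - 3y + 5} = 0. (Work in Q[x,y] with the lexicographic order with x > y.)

Compute a lex Gröbner basis by Buchberger's algorithm.
f_1 = -3x + y^{2} - 9y - 7, LT = x.
f_2 = 5xy - 4x + y^{2} - 3y + 5, LT = xy.

S(f_1,f_2): lcm = xy. S = \tfrac{4}{5}x - \tfrac{1}{3}y^{3} + \tfrac{14}{5}y^{2} + \tfrac{44}{15}y - 1.
  leading term x: subtract (-\tfrac{4}{15})·f_1 from \tfrac{4}{5}x - \tfrac{1}{3}y^{3} + \tfrac{14}{5}y^{2} + \tfrac{44}{15}y - 1 → -\tfrac{1}{3}y^{3} + \tfrac{46}{15}y^{2} + \tfrac{8}{15}y - \tfrac{43}{15}
  leading term y^{3}: no divisor's leading term divides it; move -\tfrac{1}{3}y^{3} to the remainder.
  leading term y^{2}: no divisor's leading term divides it; move \tfrac{46}{15}y^{2} to the remainder.
  leading term y: no divisor's leading term divides it; move \tfrac{8}{15}y to the remainder.
  leading term 1: no divisor's leading term divides it; move -\tfrac{43}{15} to the remainder.
  remainder -\tfrac{1}{3}y^{3} + \tfrac{46}{15}y^{2} + \tfrac{8}{15}y - \tfrac{43}{15} ≠ 0; add h_3 = -\tfrac{1}{3}y^{3} + \tfrac{46}{15}y^{2} + \tfrac{8}{15}y - \tfrac{43}{15} to the basis.

The other S-polynomials (S(f_1,h_3), S(f_2,h_3)) all reduce to 0 modulo the current basis, so we have a Gröbner basis.
Inter-reduce: drop elements whose leading term is divisible by another's, tail-reduce, and make monic.
Reduced Gröbner basis: {x - \tfrac{1}{3}y^{2} + 3y + \tfrac{7}{3}, y^{3} - \tfrac{46}{5}y^{2} - \tfrac{8}{5}y + \tfrac{43}{5}}.

The lex basis is triangular: the last element involves only y. Solving y^{3} - \tfrac{46}{5}y^{2} - \tfrac{8}{5}y + \tfrac{43}{5} = 0 gives y ∈ {-1, 51/10 - sqrt(1741)/10, sqrt(1741)/10 + 51/10}; substituting each value into the earlier elements determines the remaining variables.
  y = -1: the earlier basis element becomes x - 1 = 0, giving x = 1 — point (1, -1).
  y = 51/10 - sqrt(1741)/10: the earlier basis element becomes x + sqrt(1741)/25 + 79/25 = 0, giving x = -79/25 - sqrt(1741)/25 — point (-79/25 - sqrt(1741)/25, 51/10 - sqrt(1741)/10).
  y = sqrt(1741)/10 + 51/10: the earlier basis element becomes x - sqrt(1741)/25 + 79/25 = 0, giving x = -79/25 + sqrt(1741)/25 — point (-79/25 + sqrt(1741)/25, sqrt(1741)/10 + 51/10).
A lex Gröbner basis triangularizes the system, enabling back-substitution.

{(1, -1), (-79/25 - sqrt(1741)/25, 51/10 - sqrt(1741)/10), (-79/25 + sqrt(1741)/25, sqrt(1741)/10 + 51/10)}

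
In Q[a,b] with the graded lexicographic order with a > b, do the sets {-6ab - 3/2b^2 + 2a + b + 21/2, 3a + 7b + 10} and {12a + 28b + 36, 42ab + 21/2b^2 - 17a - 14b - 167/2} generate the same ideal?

For a fixed monomial order, each ideal has a unique reduced Gröbner basis; comparing bases decides equality.
Buchberger on the first generating set:
f_1 = -6ab - 3/2b^2 + 2a + b + 21/2, LT = ab.
f_2 = 3a + 7b + 10, LT = a.

S(f_1,f_2): lcm = ab. S = -25/12b^2 - 1/3a - 7/2b - 7/4.
  leading term b^2: no divisor's leading term divides it; move -25/12b^2 to the remainder.
  leading term a: subtract (-1/9)·f_2 from -1/3a - 7/2b - 7/4 → -49/18b - 23/36
  leading term b: no divisor's leading term divides it; move -49/18b to the remainder.
  leading term 1: no divisor's leading term divides it; move -23/36 to the remainder.
  remainder -25/12b^2 - 49/18b - 23/36 ≠ 0; add g_3 = -25/12b^2 - 49/18b - 23/36 to the basis.

The other S-polynomials (S(f_1,g_3), S(f_2,g_3)) all reduce to 0 modulo the current basis, so we have a Gröbner basis.
Inter-reduce: drop elements whose leading term is divisible by another's, tail-reduce, and make monic.
Reduced Gröbner basis: {b^2 + 98/75b + 23/75, a + 7/3b + 10/3}.

Buchberger on the second generating set:
h_1 = 12a + 28b + 36, LT = a.
h_2 = 42ab + 21/2b^2 - 17a - 14b - 167/2, LT = ab.

S(h_1,h_2): lcm = ab. S = 25/12b^2 + 17/42a + 10/3b + 167/84.
  leading term b^2: no divisor's leading term divides it; move 25/12b^2 to the remainder.
  leading term a: subtract (17/504)·h_1 from 17/42a + 10/3b + 167/84 → 43/18b + 65/84
  leading term b: no divisor's leading term divides it; move 43/18b to the remainder.
  leading term 1: no divisor's leading term divides it; move 65/84 to the remainder.
  remainder 25/12b^2 + 43/18b + 65/84 ≠ 0; add k_3 = 25/12b^2 + 43/18b + 65/84 to the basis.

The other S-polynomials (S(h_1,k_3), S(h_2,k_3)) all reduce to 0 modulo the current basis, so we have a Gröbner basis.
Inter-reduce: drop elements whose leading term is divisible by another's, tail-reduce, and make monic.
Reduced Gröbner basis: {b^2 + 86/75b + 13/35, a + 7/3b + 3}.

The bases are distinct; the ideals are different.

No, the ideals differ.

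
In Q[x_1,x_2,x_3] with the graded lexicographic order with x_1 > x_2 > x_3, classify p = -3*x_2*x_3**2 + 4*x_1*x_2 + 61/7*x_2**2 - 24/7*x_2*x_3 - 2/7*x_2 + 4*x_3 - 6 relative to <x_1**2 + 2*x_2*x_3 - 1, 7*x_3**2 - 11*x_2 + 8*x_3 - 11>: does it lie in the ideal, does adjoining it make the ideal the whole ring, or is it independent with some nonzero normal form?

First compute the reduced Gröbner basis of I by Buchberger's algorithm.
f_1 = x_1**2 + 2*x_2*x_3 - 1, LT = x_1**2.
f_2 = 7*x_3**2 - 11*x_2 + 8*x_3 - 11, LT = x_3**2.

The S-polynomials (S(f_1,f_2)) all reduce to 0 modulo the current basis, so we have a Gröbner basis.
Inter-reduce: drop elements whose leading term is divisible by another's, tail-reduce, and make monic.
Reduced Gröbner basis: {x_1**2 + 2*x_2*x_3 - 1, x_3**2 - 11/7*x_2 + 8/7*x_3 - 11/7}.
Label its elements g_1 = x_1**2 + 2*x_2*x_3 - 1, g_2 = x_3**2 - 11/7*x_2 + 8/7*x_3 - 11/7.

Reduce p = -3*x_2*x_3**2 + 4*x_1*x_2 + 61/7*x_2**2 - 24/7*x_2*x_3 - 2/7*x_2 + 4*x_3 - 6 modulo G:
  leading term x_2*x_3**2: subtract (-3*x_2)·g_2 from -3*x_2*x_3**2 + 4*x_1*x_2 + 61/7*x_2**2 - 24/7*x_2*x_3 - 2/7*x_2 + 4*x_3 - 6 → 4*x_1*x_2 + 4*x_2**2 - 5*x_2 + 4*x_3 - 6
  leading term x_1*x_2: no divisor's leading term divides it; move 4*x_1*x_2 to the remainder.
  leading term x_2**2: no divisor's leading term divides it; move 4*x_2**2 to the remainder.
  leading term x_2: no divisor's leading term divides it; move -5*x_2 to the remainder.
  leading term x_3: no divisor's leading term divides it; move 4*x_3 to the remainder.
  leading term 1: no divisor's leading term divides it; move -6 to the remainder.
  normal form = 4*x_1*x_2 + 4*x_2**2 - 5*x_2 + 4*x_3 - 6.
The normal form is nonzero, so p ∉ I. Since p minus its normal form lies in I, I + (p) = I + (r) where r = 4*x_1*x_2 + 4*x_2**2 - 5*x_2 + 4*x_3 - 6; decide whether this ideal is the whole ring.
Run Buchberger on G together with r (pairs among the g_i already reduce to 0 since G is a Gröbner basis):
g_1 = x_1**2 + 2*x_2*x_3 - 1, LT = x_1**2.
g_2 = x_3**2 - 11/7*x_2 + 8/7*x_3 - 11/7, LT = x_3**2.
r = 4*x_1*x_2 + 4*x_2**2 - 5*x_2 + 4*x_3 - 6, LT = x_1*x_2.

S(g_1,r): lcm = x_1**2*x_2. S = -x_1*x_2**2 + 2*x_2**2*x_3 + 5/4*x_1*x_2 - x_1*x_3 + 3/2*x_1 - x_2.
  leading term x_1*x_2**2: subtract (-1/4*x_2)·r from -x_1*x_2**2 + 2*x_2**2*x_3 + 5/4*x_1*x_2 - x_1*x_3 + 3/2*x_1 - x_2 → x_2**3 + 2*x_2**2*x_3 + 5/4*x_1*x_2 - x_1*x_3 - 5/4*x_2**2 + x_2*x_3 + 3/2*x_1 - 5/2*x_2
  leading term x_2**3: no divisor's leading term divides it; move x_2**3 to the remainder.
  leading term x_2**2*x_3: no divisor's leading term divides it; move 2*x_2**2*x_3 to the remainder.
  leading term x_1*x_2: subtract (5/16)·r from 5/4*x_1*x_2 - x_1*x_3 - 5/4*x_2**2 + x_2*x_3 + 3/2*x_1 - 5/2*x_2 → -x_1*x_3 - 5/2*x_2**2 + x_2*x_3 + 3/2*x_1 - 15/16*x_2 - 5/4*x_3 + 15/8
  leading term x_1*x_3: no divisor's leading term divides it; move -x_1*x_3 to the remainder.
  leading term x_2**2: no divisor's leading term divides it; move -5/2*x_2**2 to the remainder.
  leading term x_2*x_3: no divisor's leading term divides it; move x_2*x_3 to the remainder.
  leading term x_1: no divisor's leading term divides it; move 3/2*x_1 to the remainder.
  leading term x_2: no divisor's leading term divides it; move -15/16*x_2 to the remainder.
  leading term x_3: no divisor's leading term divides it; move -5/4*x_3 to the remainder.
  leading term 1: no divisor's leading term divides it; move 15/8 to the remainder.
  remainder x_2**3 + 2*x_2**2*x_3 - x_1*x_3 - 5/2*x_2**2 + x_2*x_3 + 3/2*x_1 - 15/16*x_2 - 5/4*x_3 + 15/8 ≠ 0; add m_4 = x_2**3 + 2*x_2**2*x_3 - x_1*x_3 - 5/2*x_2**2 + x_2*x_3 + 3/2*x_1 - 15/16*x_2 - 5/4*x_3 + 15/8 to the basis.

The other S-polynomials (S(g_1,g_2), S(g_2,r), S(g_1,m_4), S(g_2,m_4), S(r,m_4)) all reduce to 0 modulo the current basis, so we have a Gröbner basis.
Inter-reduce: drop elements whose leading term is divisible by another's, tail-reduce, and make monic.
Reduced Gröbner basis: {x_2**3 + 2*x_2**2*x_3 - x_1*x_3 - 5/2*x_2**2 + x_2*x_3 + 3/2*x_1 - 15/16*x_2 - 5/4*x_3 + 15/8, x_1**2 + 2*x_2*x_3 - 1, x_1*x_2 + x_2**2 - 5/4*x_2 + x_3 - 3/2, x_3**2 - 11/7*x_2 + 8/7*x_3 - 11/7}.
The reduced Gröbner basis of I + (p) is {x_2**3 + 2*x_2**2*x_3 - x_1*x_3 - 5/2*x_2**2 + x_2*x_3 + 3/2*x_1 - 15/16*x_2 - 5/4*x_3 + 15/8, x_1**2 + 2*x_2*x_3 - 1, x_1*x_2 + x_2**2 - 5/4*x_2 + x_3 - 3/2, x_3**2 - 11/7*x_2 + 8/7*x_3 - 11/7} ≠ {1}, a proper ideal, so the enlarged system stays consistent: p is independent of I, with normal form 4*x_1*x_2 + 4*x_2**2 - 5*x_2 + 4*x_3 - 6.

-3*x_2*x_3**2 + 4*x_1*x_2 + 61/7*x_2**2 - 24/7*x_2*x_3 - 2/7*x_2 + 4*x_3 - 6 is independent of I; its normal form modulo I is 4*x_1*x_2 + 4*x_2**2 - 5*x_2 + 4*x_3 - 6.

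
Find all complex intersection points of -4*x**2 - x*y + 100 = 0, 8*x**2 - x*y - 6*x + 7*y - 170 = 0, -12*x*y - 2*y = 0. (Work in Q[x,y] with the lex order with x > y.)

{(5, 0)}

Compute a lex Gröbner basis by Buchberger's algorithm.
f_1 = -4*x**2 - x*y + 100, LT = x**2.
f_2 = 8*x**2 - x*y - 6*x + 7*y - 170, LT = x**2.
f_3 = -12*x*y - 2*y, LT = x*y.

S(f_1,f_2): lcm = x**2. S = 3/8*x*y + 3/4*x - 7/8*y - 15/4.
  leading term x*y: subtract (-1/32)·f_3 from 3/8*x*y + 3/4*x - 7/8*y - 15/4 → 3/4*x - 15/16*y - 15/4
  leading term x: no divisor's leading term divides it; move 3/4*x to the remainder.
  leading term y: no divisor's leading term divides it; move -15/16*y to the remainder.
  leading term 1: no divisor's leading term divides it; move -15/4 to the remainder.
  remainder 3/4*x - 15/16*y - 15/4 ≠ 0; add h_4 = 3/4*x - 15/16*y - 15/4 to the basis.

S(f_1,f_3): lcm = x**2*y. S = 1/4*x*y**2 - 1/6*x*y - 25*y.
  leading term x*y**2: subtract (-1/48*y)·f_3 from 1/4*x*y**2 - 1/6*x*y - 25*y → -1/6*x*y - 1/24*y**2 - 25*y
  leading term x*y: subtract (1/72)·f_3 from -1/6*x*y - 1/24*y**2 - 25*y → -1/24*y**2 - 899/36*y
  leading term y**2: no divisor's leading term divides it; move -1/24*y**2 to the remainder.
  leading term y: no divisor's leading term divides it; move -899/36*y to the remainder.
  remainder -1/24*y**2 - 899/36*y ≠ 0; add h_5 = -1/24*y**2 - 899/36*y to the basis.

S(f_2,f_3): lcm = x**2*y. S = -1/8*x*y**2 - 11/12*x*y + 7/8*y**2 - 85/4*y.
  leading term x*y**2: subtract (1/96*y)·f_3 from -1/8*x*y**2 - 11/12*x*y + 7/8*y**2 - 85/4*y → -11/12*x*y + 43/48*y**2 - 85/4*y
  leading term x*y: subtract (11/144)·f_3 from -11/12*x*y + 43/48*y**2 - 85/4*y → 43/48*y**2 - 1519/72*y
  leading term y**2: subtract (-43/2)·h_5 from 43/48*y**2 - 1519/72*y → -558*y
  leading term y: no divisor's leading term divides it; move -558*y to the remainder.
  remainder -558*y ≠ 0; add h_6 = -558*y to the basis.

The other S-polynomials (S(f_1,h_4), S(f_2,h_4), S(f_3,h_4), S(f_1,h_5), S(f_2,h_5), S(f_3,h_5), S(h_4,h_5), S(f_1,h_6), S(f_2,h_6), S(f_3,h_6), S(h_4,h_6), S(h_5,h_6)) all reduce to 0 modulo the current basis, so we have a Gröbner basis.
Inter-reduce: drop elements whose leading term is divisible by another's, tail-reduce, and make monic.
Reduced Gröbner basis: {x - 5, y}.

Since the basis is lex-ordered, y is univariate in y. Its roots are {0}. Back-substituting each root into the other basis elements fixes the other coordinates.
  y = 0: the earlier basis element becomes x - 5 = 0, giving x = 5 — point (5, 0).
Each listed point satisfies every original equation (direct substitution).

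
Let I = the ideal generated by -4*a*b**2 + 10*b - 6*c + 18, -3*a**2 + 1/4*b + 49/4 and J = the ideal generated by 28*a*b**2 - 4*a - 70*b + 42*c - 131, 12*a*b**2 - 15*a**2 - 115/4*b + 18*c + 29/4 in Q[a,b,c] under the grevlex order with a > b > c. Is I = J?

For a fixed monomial order, each ideal has a unique reduced Gröbner basis; comparing bases decides equality.
Buchberger on the first generating set:
f_1 = -4*a*b**2 + 10*b - 6*c + 18, LT = a*b**2.
f_2 = -3*a**2 + 1/4*b + 49/4, LT = a**2.

S(f_1,f_2): lcm = a**2*b**2. S = 1/12*b**3 - 5/2*a*b + 49/12*b**2 + 3/2*a*c - 9/2*a.
  reduce S modulo (f_1, f_2):
  remainder 1/12*b**3 - 5/2*a*b + 49/12*b**2 + 3/2*a*c - 9/2*a ≠ 0; add g_3 = 1/12*b**3 - 5/2*a*b + 49/12*b**2 + 3/2*a*c - 9/2*a to the basis.

The other S-polynomials (S(f_1,g_3), S(f_2,g_3)) all reduce to 0 modulo the current basis, so we have a Gröbner basis.
Inter-reduce: drop elements whose leading term is divisible by another's, tail-reduce, and make monic.
Reduced Gröbner basis: {a*b**2 - 5/2*b + 3/2*c - 9/2, b**3 - 30*a*b + 49*b**2 + 18*a*c - 54*a, a**2 - 1/12*b - 49/12}.

Buchberger on the second generating set:
h_1 = 28*a*b**2 - 4*a - 70*b + 42*c - 131, LT = a*b**2.
h_2 = 12*a*b**2 - 15*a**2 - 115/4*b + 18*c + 29/4, LT = a*b**2.

S(h_1,h_2): lcm = a*b**2. S = 5/4*a**2 - 1/7*a - 5/48*b - 1775/336.
  reduce S modulo (h_1, h_2):
  remainder 5/4*a**2 - 1/7*a - 5/48*b - 1775/336 ≠ 0; add k_3 = 5/4*a**2 - 1/7*a - 5/48*b - 1775/336 to the basis.

S(h_1,k_3): lcm = a**2*b**2. S = 4/35*a*b**2 + 1/12*b**3 - 1/7*a**2 - 5/2*a*b + 355/84*b**2 + 3/2*a*c - 131/28*a.
  reduce S modulo (h_1, h_2, k_3):
  remainder 1/12*b**3 - 5/2*a*b + 355/84*b**2 + 3/2*a*c - 131/28*a + 23/84*b - 6/35*c - 29/420 ≠ 0; add k_4 = 1/12*b**3 - 5/2*a*b + 355/84*b**2 + 3/2*a*c - 131/28*a + 23/84*b - 6/35*c - 29/420 to the basis.

The other S-polynomials (S(h_2,k_3), S(h_1,k_4), S(h_2,k_4), S(k_3,k_4)) all reduce to 0 modulo the current basis, so we have a Gröbner basis.
Inter-reduce: drop elements whose leading term is divisible by another's, tail-reduce, and make monic.
Reduced Gröbner basis: {a*b**2 - 1/7*a - 5/2*b + 3/2*c - 131/28, b**3 - 30*a*b + 355/7*b**2 + 18*a*c - 393/7*a + 23/7*b - 72/35*c - 29/35, a**2 - 4/35*a - 1/12*b - 355/84}.

These differ, so the ideals are not equal.

No, the ideals differ.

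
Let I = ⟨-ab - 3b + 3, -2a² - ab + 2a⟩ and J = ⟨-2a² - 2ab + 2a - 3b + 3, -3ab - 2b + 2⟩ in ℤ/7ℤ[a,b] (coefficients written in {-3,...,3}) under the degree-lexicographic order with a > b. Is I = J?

Yes, the ideals are equal.

For a fixed monomial order, each ideal has a unique reduced Gröbner basis; comparing bases decides equality.
Buchberger on the first generating set:
f_1 = -ab - 3b + 3, LT = ab.
f_2 = -2a² - ab + 2a, LT = a².

S(f_1,f_2): lcm = a²b. S = 3ab² - 3ab - 3a.
  leading term ab²: subtract (-3b)·f_1 from 3ab² - 3ab - 3a → -3ab - 2b² - 3a + 2b
  leading term ab: subtract (3)·f_1 from -3ab - 2b² - 3a + 2b → -2b² - 3a - 3b - 2
  leading term b²: no divisor's leading term divides it; move -2b² to the remainder.
  leading term a: no divisor's leading term divides it; move -3a to the remainder.
  leading term b: no divisor's leading term divides it; move -3b to the remainder.
  leading term 1: no divisor's leading term divides it; move -2 to the remainder.
  remainder -2b² - 3a - 3b - 2 ≠ 0; add g_3 = -2b² - 3a - 3b - 2 to the basis.

S(f_1,g_3): lcm = ab². S = 2a² + 2ab + 3b² - a - 3b.
  leading term a²: subtract (-1)·f_2 from 2a² + 2ab + 3b² - a - 3b → ab + 3b² + a - 3b
  leading term ab: subtract (-1)·f_1 from ab + 3b² + a - 3b → 3b² + a + b + 3
  leading term b²: subtract (2)·g_3 from 3b² + a + b + 3 → 0
  remainder 0.

S(f_2,g_3): leading monomials are coprime, so the S-polynomial reduces to 0 (Buchberger's first criterion).
Every S-polynomial of the final basis reduces to 0, so we have a Gröbner basis.
Inter-reduce: drop elements whose leading term is divisible by another's, tail-reduce, and make monic.
Reduced Gröbner basis: {a² - a + 2b - 2, ab + 3b - 3, b² - 2a - 2b + 1}.

Buchberger on the second generating set:
h_1 = -2a² - 2ab + 2a - 3b + 3, LT = a².
h_2 = -3ab - 2b + 2, LT = ab.

S(h_1,h_2): lcm = a²b. S = ab² + 3ab - 2b² + 3a + 2b.
  leading term ab²: subtract (2b)·h_2 from ab² + 3ab - 2b² + 3a + 2b → 3ab + 2b² + 3a - 2b
  leading term ab: subtract (-1)·h_2 from 3ab + 2b² + 3a - 2b → 2b² + 3a + 3b + 2
  leading term b²: no divisor's leading term divides it; move 2b² to the remainder.
  leading term a: no divisor's leading term divides it; move 3a to the remainder.
  leading term b: no divisor's leading term divides it; move 3b to the remainder.
  leading term 1: no divisor's leading term divides it; move 2 to the remainder.
  remainder 2b² + 3a + 3b + 2 ≠ 0; add k_3 = 2b² + 3a + 3b + 2 to the basis.

S(h_1,k_3): leading monomials are coprime, so the S-polynomial reduces to 0 (Buchberger's first criterion).
S(h_2,k_3): lcm = ab². S = 2a² + 2ab + 3b² - a - 3b.
  leading term a²: subtract (-1)·h_1 from 2a² + 2ab + 3b² - a - 3b → 3b² + a + b + 3
  leading term b²: subtract (-2)·k_3 from 3b² + a + b + 3 → 0
  remainder 0.

Every S-polynomial of the final basis reduces to 0, so we have a Gröbner basis.
Inter-reduce: drop elements whose leading term is divisible by another's, tail-reduce, and make monic.
Reduced Gröbner basis: {a² - a + 2b - 2, ab + 3b - 3, b² - 2a - 2b + 1}.

The two bases agree; hence the ideals are identical.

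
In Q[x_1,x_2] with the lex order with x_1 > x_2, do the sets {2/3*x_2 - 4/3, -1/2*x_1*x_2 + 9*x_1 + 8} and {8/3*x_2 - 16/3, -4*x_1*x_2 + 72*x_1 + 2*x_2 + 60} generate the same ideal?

Yes, the ideals are equal.

For a fixed monomial order, each ideal has a unique reduced Gröbner basis; comparing bases decides equality.
Buchberger on the first generating set:
f_1 = 2/3*x_2 - 4/3, LT = x_2.
f_2 = -1/2*x_1*x_2 + 9*x_1 + 8, LT = x_1*x_2.

S(f_1,f_2): lcm = x_1*x_2. S = 16*x_1 + 16.
  leading term x_1: no divisor's leading term divides it; move 16*x_1 to the remainder.
  leading term 1: no divisor's leading term divides it; move 16 to the remainder.
  remainder 16*x_1 + 16 ≠ 0; add g_3 = 16*x_1 + 16 to the basis.

The other S-polynomials (S(f_1,g_3), S(f_2,g_3)) all reduce to 0 modulo the current basis, so we have a Gröbner basis.
Inter-reduce: drop elements whose leading term is divisible by another's, tail-reduce, and make monic.
Reduced Gröbner basis: {x_1 + 1, x_2 - 2}.

Buchberger on the second generating set:
h_1 = 8/3*x_2 - 16/3, LT = x_2.
h_2 = -4*x_1*x_2 + 72*x_1 + 2*x_2 + 60, LT = x_1*x_2.

S(h_1,h_2): lcm = x_1*x_2. S = 16*x_1 + 1/2*x_2 + 15.
  leading term x_1: no divisor's leading term divides it; move 16*x_1 to the remainder.
  leading term x_2: subtract (3/16)·h_1 from 1/2*x_2 + 15 → 16
  leading term 1: no divisor's leading term divides it; move 16 to the remainder.
  remainder 16*x_1 + 16 ≠ 0; add k_3 = 16*x_1 + 16 to the basis.

The other S-polynomials (S(h_1,k_3), S(h_2,k_3)) all reduce to 0 modulo the current basis, so we have a Gröbner basis.
Inter-reduce: drop elements whose leading term is divisible by another's, tail-reduce, and make monic.
Reduced Gröbner basis: {x_1 + 1, x_2 - 2}.

The two bases agree; hence the ideals are identical.
The same test decides containment: I ⊆ J iff every generator of I reduces to 0 modulo a Gröbner basis of J.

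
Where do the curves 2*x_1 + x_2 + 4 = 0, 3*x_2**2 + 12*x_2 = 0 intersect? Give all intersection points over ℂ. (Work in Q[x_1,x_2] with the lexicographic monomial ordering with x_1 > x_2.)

Compute a lex Gröbner basis by Buchberger's algorithm.
f_1 = 2*x_1 + x_2 + 4, LT = x_1.
f_2 = 3*x_2**2 + 12*x_2, LT = x_2**2.

S(f_1,f_2): leading monomials are coprime, so the S-polynomial reduces to 0 (Buchberger's first criterion).
Every S-polynomial of the final basis reduces to 0, so we have a Gröbner basis.
Inter-reduce: drop elements whose leading term is divisible by another's, tail-reduce, and make monic.
Reduced Gröbner basis: {x_1 + 1/2*x_2 + 2, x_2**2 + 4*x_2}.

From the last basis element, x_2**2 + 4*x_2 = 0, so x_2 takes values in {-4, 0}. Each choice, substituted upward through the basis, yields the corresponding point(s) of the solution set.
  x_2 = -4: the earlier basis element becomes x_1 = 0, giving x_1 = 0 — point (0, -4).
  x_2 = 0: the earlier basis element becomes x_1 + 2 = 0, giving x_1 = -2 — point (-2, 0).
Check: every point annihilates each of the original generators.
A lex Gröbner basis triangularizes the system, enabling back-substitution.

{(0, -4), (-2, 0)}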